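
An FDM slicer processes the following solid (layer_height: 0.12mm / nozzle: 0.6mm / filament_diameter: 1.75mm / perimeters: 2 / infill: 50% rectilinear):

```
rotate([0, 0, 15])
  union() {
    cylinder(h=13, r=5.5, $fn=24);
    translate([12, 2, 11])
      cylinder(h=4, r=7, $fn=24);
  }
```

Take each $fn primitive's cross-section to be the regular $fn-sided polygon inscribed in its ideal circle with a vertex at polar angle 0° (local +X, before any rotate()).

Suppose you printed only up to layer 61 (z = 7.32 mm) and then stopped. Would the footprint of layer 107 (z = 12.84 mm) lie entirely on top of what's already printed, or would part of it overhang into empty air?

part overhangs

Compare the two slices. At z = 7.32: the r=5.5 cylinder contributes a regular 24-gon of circumradius 5.5 (area = (24/2)·5.500²·sin(360°/24) = 93.95 mm²); the cylinder at (12, 2) does not reach this height (z outside [11, 15]); Combining (union): only the r=5.5 cylinder is present, so the union is just that shape — area = 93.95 mm²; (whole slice rotated 15° about Z — lengths, areas and connectivity unchanged). At z = 12.84: the cylinder: section is a regular 24-gon, circumradius r=5.5 (area = (24/2)·5.500²·sin(360°/24) = 93.95 mm²); the r=7 cylinder at (12, 2) contributes a regular 24-gon of circumradius 7 (area = (24/2)·7.000²·sin(360°/24) = 152.19 mm²); Combining (union): the regions partially overlap — summed areas 246.14 mm² minus the doubly-counted overlap 0.46 mm² gives 245.68 mm² — area = 245.68 mm²; (whole slice rotated 15° about Z — lengths, areas and connectivity unchanged). Checking containment: at z = 12.84 the cross-section extends beyond the z = 7.32 cross-section by about 151.73 mm².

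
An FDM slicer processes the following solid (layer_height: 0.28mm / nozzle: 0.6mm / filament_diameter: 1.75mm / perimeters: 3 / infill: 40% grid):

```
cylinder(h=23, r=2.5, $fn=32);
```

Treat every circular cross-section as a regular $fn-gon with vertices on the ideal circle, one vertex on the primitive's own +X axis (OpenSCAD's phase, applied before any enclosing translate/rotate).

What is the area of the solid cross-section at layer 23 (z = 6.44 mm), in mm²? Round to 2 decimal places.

19.51 mm²

At z = 6.44 mm: the cylinder: section is a regular 32-gon, circumradius r=2.5 (area = (32/2)·2.500²·sin(360°/32) = 19.51 mm²). Overall, the cross-section is a single solid region. Net area = 19.51 mm².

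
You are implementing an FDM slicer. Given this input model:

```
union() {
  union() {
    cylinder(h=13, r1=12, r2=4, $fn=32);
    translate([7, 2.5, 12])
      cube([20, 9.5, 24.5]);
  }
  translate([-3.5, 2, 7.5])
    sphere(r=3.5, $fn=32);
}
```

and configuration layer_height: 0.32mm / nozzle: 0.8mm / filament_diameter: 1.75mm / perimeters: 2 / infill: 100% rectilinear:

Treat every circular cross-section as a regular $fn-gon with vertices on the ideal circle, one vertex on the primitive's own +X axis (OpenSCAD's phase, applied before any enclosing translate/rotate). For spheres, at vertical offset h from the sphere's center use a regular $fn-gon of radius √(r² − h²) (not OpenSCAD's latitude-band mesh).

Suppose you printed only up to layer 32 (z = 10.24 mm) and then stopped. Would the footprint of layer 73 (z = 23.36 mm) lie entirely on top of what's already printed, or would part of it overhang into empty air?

part overhangs

Compare the two slices. At z = 10.24: the cone contributes a regular 32-gon of circumradius 5.698 (interpolated between r1=12 and r2=4 at t=0.788) (area = (32/2)·5.698²·sin(360°/32) = 101.36 mm²); the cube at (7, 2.5) is absent (z outside [12, 36.5]); Combining (union): only the cone is present, so the union is just that shape — area = 101.36 mm²; the sphere at (-3.5, 2): section is a regular 32-gon, circumradius = √(r²−h²) = √(3.5²−2.74²) = 2.178 (area = (32/2)·2.178²·sin(360°/32) = 14.80 mm²); Merging all regions: the regions partially overlap — summed areas 116.16 mm² minus the doubly-counted overlap 13.58 mm² gives 102.58 mm² — area = 102.58 mm². At z = 23.36: the cone is not intersected at this z (z outside [0, 13]); the cube at (7, 2.5) (footprint 20×9.5) is included at this height (area 190.00 mm²); Taking the union: only the 20×9.5 cube at (7, 2.5) is present, so the union is just that shape — area = 190.00 mm²; the sphere at (-3.5, 2) does not reach this height (|z−center|=15.860 > r=3.5); Merging all regions: only that combined region is present, so the union is just that shape — area = 190.00 mm². Checking containment: at z = 23.36 the cross-section extends beyond the z = 10.24 cross-section by about 190.00 mm².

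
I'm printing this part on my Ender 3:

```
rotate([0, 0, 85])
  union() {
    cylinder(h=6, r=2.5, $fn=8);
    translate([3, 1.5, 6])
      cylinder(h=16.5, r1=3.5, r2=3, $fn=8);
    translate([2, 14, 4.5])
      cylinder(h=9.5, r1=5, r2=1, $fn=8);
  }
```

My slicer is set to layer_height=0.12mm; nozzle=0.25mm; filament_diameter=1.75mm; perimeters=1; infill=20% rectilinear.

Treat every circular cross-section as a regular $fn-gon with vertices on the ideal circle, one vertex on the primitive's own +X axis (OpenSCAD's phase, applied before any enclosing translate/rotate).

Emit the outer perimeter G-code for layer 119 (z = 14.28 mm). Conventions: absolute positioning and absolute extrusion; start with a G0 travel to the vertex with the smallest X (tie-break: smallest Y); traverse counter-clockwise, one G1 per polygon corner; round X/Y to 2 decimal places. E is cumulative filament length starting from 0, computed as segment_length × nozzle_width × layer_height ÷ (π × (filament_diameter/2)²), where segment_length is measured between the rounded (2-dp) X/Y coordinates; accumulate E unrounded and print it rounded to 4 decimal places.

G0 X-4.47 Y3.40 Z14.28
G1 X-3.72 Y1.03 E0.0310
G1 X-1.52 Y-0.12 E0.0620
G1 X0.86 Y0.63 E0.0931
G1 X2.00 Y2.84 E0.1241
G1 X1.26 Y5.21 E0.1551
G1 X-0.95 Y6.36 E0.1861
G1 X-3.32 Y5.61 E0.2172
G1 X-4.47 Y3.40 E0.2482

At z = 14.28 mm: the cylinder is not intersected at this z (z outside [0, 6]); the cone at (3, 1.5): at t=0.502 of its height the radius interpolates to r₁+(r₂−r₁)t = 3.249, giving a regular 8-gon of that circumradius; the cone at (2, 14) is absent (z outside [4.5, 14]); Merging all regions: only the cone at (3, 1.5) is present, so the union is just that shape — 1 connected region; (whole slice rotated 85° about Z — lengths, areas and connectivity unchanged). The outline is a single polygon with 8 vertices. Extrusion per mm of travel: 0.25 × 0.12 / (π × 0.875²) = 0.012473. Accumulating E over each segment gives final E = 0.2482.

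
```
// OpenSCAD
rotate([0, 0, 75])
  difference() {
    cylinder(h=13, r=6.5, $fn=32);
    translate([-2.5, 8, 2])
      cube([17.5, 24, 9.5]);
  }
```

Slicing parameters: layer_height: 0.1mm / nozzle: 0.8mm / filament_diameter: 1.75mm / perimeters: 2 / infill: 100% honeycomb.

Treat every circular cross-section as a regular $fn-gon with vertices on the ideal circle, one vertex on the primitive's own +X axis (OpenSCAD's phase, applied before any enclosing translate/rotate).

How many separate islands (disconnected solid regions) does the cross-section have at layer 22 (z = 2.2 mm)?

1

At z = 2.2 mm: the cylinder: section is a regular 32-gon, circumradius r=6.5; the 17.5×24 cube at (-2.5, 8) contributes its full rectangle; After the difference (first − rest): starting from the r=6.5 cylinder, the 17.5×24 cube at (-2.5, 8) misses the remaining region (no effect) — 1 connected region; (rotated 75° about Z; rotation is an isometry so areas/perimeters/island counts are preserved). Overall, the cross-section is a single solid region. Island count = 1.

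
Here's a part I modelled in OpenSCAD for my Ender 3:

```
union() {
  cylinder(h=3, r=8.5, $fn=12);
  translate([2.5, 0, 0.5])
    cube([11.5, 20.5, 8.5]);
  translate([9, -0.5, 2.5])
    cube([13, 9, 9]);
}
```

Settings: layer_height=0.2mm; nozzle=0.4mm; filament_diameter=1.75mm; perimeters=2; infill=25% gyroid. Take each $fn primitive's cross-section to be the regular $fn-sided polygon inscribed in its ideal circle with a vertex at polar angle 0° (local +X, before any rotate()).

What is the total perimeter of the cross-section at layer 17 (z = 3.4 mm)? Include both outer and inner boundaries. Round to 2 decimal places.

At z = 3.4 mm: the cylinder does not reach this height (z outside [0, 3]); the cube at (2.5, 0) (footprint 11.5×20.5) is included at this height (perimeter 64.00 mm); the cube at (9, -0.5) is present — its section is the full 13×9 rectangle (perimeter 44.00 mm); Merging all regions: the regions partially overlap (shared area 42.50 mm²), so the edge portions inside another operand are dropped and the merged outline is re-measured after clipping — boundary = 81.00 mm. Overall, the cross-section is a single solid region. Total boundary length (outer) = 81.00 mm.

81.00 mm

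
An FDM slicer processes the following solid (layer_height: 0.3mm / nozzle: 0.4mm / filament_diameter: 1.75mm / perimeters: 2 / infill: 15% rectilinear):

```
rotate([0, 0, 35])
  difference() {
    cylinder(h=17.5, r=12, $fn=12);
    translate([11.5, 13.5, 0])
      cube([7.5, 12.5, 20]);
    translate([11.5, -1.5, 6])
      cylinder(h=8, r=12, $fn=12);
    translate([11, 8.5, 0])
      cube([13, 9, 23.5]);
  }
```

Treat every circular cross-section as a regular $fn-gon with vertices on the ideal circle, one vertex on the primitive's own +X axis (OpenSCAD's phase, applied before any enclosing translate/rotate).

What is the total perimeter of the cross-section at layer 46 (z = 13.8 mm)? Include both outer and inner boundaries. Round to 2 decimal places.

At z = 13.8 mm: the r=12 cylinder gives a regular 12-gon of circumradius 12 (constant along its height) (perimeter = 2·12·12.000·sin(180°/12) = 74.54 mm); the cube at (11.5, 13.5) (footprint 7.5×12.5) is included at this height (perimeter 40.00 mm); the cylinder at (11.5, -1.5): section is a regular 12-gon, circumradius r=12 (perimeter = 2·12·12.000·sin(180°/12) = 74.54 mm); the cube at (11, 8.5) (footprint 13×9) is included at this height (perimeter 44.00 mm); After the difference (first − rest): starting from the r=12 cylinder, the 7.5×12.5 cube at (11.5, 13.5) misses the remaining region (no effect); the r=12 cylinder at (11.5, -1.5) partially overlaps it — only the 171.53 mm² overlap (of its 432.00 mm²) is removed, clipping the outline; the 13×9 cube at (11, 8.5) misses the remaining region (no effect) — boundary = 74.54 mm; (rotated 35° about Z; rotation is an isometry so areas/perimeters/island counts are preserved). Overall, the cross-section is a single solid region. Total boundary length (outer) = 74.54 mm.

74.54 mm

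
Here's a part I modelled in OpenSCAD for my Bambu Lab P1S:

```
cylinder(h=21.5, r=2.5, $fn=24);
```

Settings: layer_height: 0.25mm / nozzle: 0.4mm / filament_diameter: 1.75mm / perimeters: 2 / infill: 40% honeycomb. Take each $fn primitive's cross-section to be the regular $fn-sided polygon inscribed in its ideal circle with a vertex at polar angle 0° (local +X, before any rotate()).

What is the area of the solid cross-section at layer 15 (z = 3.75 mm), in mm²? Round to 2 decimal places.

At z = 3.75 mm: the cylinder: section is a regular 24-gon, circumradius r=2.5 (area = (24/2)·2.500²·sin(360°/24) = 19.41 mm²). Overall, the cross-section is a single solid region. Net area = 19.41 mm².

19.41 mm²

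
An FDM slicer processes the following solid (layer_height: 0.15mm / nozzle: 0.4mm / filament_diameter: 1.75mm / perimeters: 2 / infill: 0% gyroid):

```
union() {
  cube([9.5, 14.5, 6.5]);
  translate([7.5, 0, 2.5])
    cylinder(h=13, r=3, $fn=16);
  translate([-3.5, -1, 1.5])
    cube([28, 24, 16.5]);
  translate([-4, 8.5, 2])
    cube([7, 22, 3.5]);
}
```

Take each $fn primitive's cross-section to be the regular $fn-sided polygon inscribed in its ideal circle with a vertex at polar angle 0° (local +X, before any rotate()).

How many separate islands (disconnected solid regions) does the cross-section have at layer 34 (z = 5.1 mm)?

At z = 5.1 mm: the cube (footprint 9.5×14.5) is included at this height; the r=3 cylinder at (7.5, 0) gives a regular 16-gon of circumradius 3 (constant along its height); the cube at (-3.5, -1) (footprint 28×24) is included at this height; the cube at (-4, 8.5) is present — its section is the full 7×22 rectangle; Taking the union: the regions partially overlap (shared area 251.58 mm²), so overlapping operands fuse into one piece — 1 connected region. Overall, the cross-section is a single solid region. Island count = 1.

1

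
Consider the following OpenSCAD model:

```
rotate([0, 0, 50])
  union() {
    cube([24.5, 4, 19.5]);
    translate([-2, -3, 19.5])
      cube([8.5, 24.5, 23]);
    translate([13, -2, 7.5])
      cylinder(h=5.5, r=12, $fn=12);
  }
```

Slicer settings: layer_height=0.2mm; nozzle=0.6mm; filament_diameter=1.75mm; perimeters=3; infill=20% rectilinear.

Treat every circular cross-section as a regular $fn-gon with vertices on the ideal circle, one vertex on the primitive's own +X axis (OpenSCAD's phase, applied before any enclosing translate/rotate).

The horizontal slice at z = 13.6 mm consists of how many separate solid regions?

1

At z = 13.6 mm: the cube is present — its section is the full 24.5×4 rectangle; the cube at (-2, -3) is absent (z outside [19.5, 42.5]); the cylinder at (13, -2) is not intersected at this z (z outside [7.5, 13]); Combining (union): only the 24.5×4 cube is present, so the union is just that shape — 1 connected region; (rotated 50° about Z; rotation is an isometry so areas/perimeters/island counts are preserved). The result has 1 disconnected region.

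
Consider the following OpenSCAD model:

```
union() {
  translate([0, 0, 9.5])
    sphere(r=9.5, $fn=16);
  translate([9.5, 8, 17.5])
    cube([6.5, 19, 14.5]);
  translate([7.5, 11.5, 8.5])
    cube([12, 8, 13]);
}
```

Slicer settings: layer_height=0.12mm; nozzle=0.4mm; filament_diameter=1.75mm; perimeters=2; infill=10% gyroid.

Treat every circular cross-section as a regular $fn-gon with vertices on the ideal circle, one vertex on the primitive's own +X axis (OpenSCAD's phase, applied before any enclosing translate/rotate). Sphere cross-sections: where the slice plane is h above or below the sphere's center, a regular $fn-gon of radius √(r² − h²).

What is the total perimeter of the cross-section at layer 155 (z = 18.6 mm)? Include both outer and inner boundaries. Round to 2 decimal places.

At z = 18.6 mm: the r=9.5 sphere contributes a regular 16-gon of circumradius √(9.5²−9.1²) = 2.728 (perimeter = 2·16·2.728·sin(180°/16) = 17.03 mm); the 6.5×19 cube at (9.5, 8) contributes its full rectangle (perimeter 51.00 mm); the cube at (7.5, 11.5) is present — its section is the full 12×8 rectangle (perimeter 40.00 mm); Combining (union): the regions partially overlap (shared area 52.00 mm²), so the edge portions inside another operand are dropped and the merged outline is re-measured after clipping — boundary = 79.03 mm. Overall, the cross-section has 2 separate islands. Total boundary length (outer) = 79.03 mm.

79.03 mm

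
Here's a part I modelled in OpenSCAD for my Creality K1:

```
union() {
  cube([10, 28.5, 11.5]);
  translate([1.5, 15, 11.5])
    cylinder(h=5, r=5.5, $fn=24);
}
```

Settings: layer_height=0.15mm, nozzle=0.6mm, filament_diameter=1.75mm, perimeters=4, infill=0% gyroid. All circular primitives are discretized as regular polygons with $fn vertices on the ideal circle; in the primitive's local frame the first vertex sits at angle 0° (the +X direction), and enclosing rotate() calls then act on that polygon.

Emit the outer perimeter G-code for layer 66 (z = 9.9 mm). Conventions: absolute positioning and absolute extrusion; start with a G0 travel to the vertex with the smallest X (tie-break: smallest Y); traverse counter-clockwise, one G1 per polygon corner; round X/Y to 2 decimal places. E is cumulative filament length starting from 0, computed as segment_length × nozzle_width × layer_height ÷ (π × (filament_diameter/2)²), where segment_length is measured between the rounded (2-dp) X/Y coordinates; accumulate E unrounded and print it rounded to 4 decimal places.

G0 X0.00 Y0.00 Z9.90
G1 X10.00 Y0.00 E0.3742
G1 X10.00 Y28.50 E1.4406
G1 X0.00 Y28.50 E1.8148
G1 X0.00 Y0.00 E2.8812

At z = 9.9 mm: the 10×28.5 cube contributes its full rectangle; the cylinder at (1.5, 15) is not intersected at this z (z outside [11.5, 16.5]); Merging all regions: only the 10×28.5 cube is present, so the union is just that shape — 1 connected region. The outline is a single polygon with 4 vertices. Extrusion per mm of travel: 0.6 × 0.15 / (π × 0.875²) = 0.037418. Accumulating E over each segment gives final E = 2.8812.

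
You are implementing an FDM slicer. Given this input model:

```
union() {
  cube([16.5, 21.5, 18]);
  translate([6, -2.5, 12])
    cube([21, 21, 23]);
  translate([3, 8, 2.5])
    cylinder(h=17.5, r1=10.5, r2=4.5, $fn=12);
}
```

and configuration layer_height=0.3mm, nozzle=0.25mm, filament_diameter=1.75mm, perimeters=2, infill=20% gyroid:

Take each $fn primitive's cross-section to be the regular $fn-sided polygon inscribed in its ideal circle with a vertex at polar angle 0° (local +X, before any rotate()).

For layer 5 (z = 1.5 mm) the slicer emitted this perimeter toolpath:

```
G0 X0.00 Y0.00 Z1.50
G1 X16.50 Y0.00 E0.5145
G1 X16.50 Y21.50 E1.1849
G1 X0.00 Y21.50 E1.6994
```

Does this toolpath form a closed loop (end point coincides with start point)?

Start point (G0): (0.00, 0.00). End point (last G1): the path does not return to the start — open.

no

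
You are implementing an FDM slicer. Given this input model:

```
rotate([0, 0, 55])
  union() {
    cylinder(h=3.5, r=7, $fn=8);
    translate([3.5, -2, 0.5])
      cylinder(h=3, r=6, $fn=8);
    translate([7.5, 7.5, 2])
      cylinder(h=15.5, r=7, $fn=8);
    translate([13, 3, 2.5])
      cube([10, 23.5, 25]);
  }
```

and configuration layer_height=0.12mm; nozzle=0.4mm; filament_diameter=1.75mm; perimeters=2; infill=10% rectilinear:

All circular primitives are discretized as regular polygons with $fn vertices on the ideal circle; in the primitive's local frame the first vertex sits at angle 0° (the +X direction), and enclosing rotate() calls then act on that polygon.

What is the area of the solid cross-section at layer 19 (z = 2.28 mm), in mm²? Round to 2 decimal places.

At z = 2.28 mm: the r=7 cylinder contributes a regular 8-gon of circumradius 7 (area = (8/2)·7.000²·sin(360°/8) = 138.59 mm²); the r=6 cylinder at (3.5, -2) contributes a regular 8-gon of circumradius 6 (area = (8/2)·6.000²·sin(360°/8) = 101.82 mm²); the r=7 cylinder at (7.5, 7.5) gives a regular 8-gon of circumradius 7 (constant along its height) (area = (8/2)·7.000²·sin(360°/8) = 138.59 mm²); the cube at (13, 3) is not intersected at this z (z outside [2.5, 27.5]); Merging all regions: the regions partially overlap — summed areas 379.01 mm² minus the doubly-counted overlap 87.03 mm² gives 291.98 mm² — area = 291.98 mm²; (whole slice rotated 55° about Z — lengths, areas and connectivity unchanged). Overall, the cross-section is a single solid region. Net area = 291.98 mm².

291.98 mm²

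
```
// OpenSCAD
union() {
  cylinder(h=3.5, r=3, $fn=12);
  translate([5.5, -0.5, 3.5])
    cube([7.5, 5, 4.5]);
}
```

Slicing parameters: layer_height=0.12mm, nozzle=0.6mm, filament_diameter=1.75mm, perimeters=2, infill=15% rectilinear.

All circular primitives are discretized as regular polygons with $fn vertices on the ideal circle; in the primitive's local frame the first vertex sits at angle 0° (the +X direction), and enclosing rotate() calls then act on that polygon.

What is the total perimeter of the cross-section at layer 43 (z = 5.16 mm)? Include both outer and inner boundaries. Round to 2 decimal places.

25.00 mm

At z = 5.16 mm: the cylinder is not intersected at this z (z outside [0, 3.5]); the cube at (5.5, -0.5) (footprint 7.5×5) is included at this height (perimeter 25.00 mm); Taking the union: only the 7.5×5 cube at (5.5, -0.5) is present, so the union is just that shape — boundary = 25.00 mm. Overall, the cross-section is a single solid region. Total boundary length (outer) = 25.00 mm.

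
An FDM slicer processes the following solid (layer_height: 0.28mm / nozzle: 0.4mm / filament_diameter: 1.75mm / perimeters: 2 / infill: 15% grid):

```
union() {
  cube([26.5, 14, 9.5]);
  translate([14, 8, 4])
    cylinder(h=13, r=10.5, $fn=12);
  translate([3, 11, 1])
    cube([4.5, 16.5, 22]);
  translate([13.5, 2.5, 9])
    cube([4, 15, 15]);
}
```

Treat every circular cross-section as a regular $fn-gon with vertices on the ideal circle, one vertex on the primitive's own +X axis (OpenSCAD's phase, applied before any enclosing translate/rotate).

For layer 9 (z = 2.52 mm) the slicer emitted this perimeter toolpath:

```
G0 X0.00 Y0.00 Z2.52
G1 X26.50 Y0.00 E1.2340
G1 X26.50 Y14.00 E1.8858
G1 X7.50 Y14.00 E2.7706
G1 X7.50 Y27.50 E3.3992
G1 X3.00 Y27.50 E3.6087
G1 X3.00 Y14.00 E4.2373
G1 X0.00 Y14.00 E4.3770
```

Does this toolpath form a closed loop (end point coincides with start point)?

no

Start point (G0): (0.00, 0.00). End point (last G1): the path does not return to the start — open.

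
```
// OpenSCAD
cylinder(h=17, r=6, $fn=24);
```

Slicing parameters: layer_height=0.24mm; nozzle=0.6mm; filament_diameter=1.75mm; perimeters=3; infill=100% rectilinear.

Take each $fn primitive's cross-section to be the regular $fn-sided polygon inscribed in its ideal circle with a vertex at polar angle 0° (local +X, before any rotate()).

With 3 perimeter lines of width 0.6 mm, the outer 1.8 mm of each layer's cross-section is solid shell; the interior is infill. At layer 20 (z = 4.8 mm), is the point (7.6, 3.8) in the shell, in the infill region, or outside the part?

At z = 4.8 mm: the r=6 cylinder contributes a regular 24-gon of circumradius 6. Overall, the cross-section is a single solid region. The nearest boundary edge runs (5.80, 1.55)→(5.20, 3.00); distance from the point to it = 2.53 mm. The point is not inside any of the regions above, so it lies outside the cross-section (2.53 mm from the nearest boundary).

outside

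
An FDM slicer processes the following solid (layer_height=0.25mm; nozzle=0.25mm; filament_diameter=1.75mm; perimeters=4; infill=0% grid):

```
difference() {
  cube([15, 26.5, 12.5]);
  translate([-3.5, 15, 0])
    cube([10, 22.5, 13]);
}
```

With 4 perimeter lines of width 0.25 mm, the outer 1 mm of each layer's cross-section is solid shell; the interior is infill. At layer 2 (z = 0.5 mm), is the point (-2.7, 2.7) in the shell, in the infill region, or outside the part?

At z = 0.5 mm: the 15×26.5 cube contributes its full rectangle; the cube at (-3.5, 15) (footprint 10×22.5) is included at this height; Subtracting the remaining from the first: starting from the 15×26.5 cube, the 10×22.5 cube at (-3.5, 15) partially overlaps it — only the 74.75 mm² overlap (of its 225.00 mm²) is removed, clipping the outline — 1 connected region. Overall, the cross-section is a single solid region. The nearest boundary edge runs (0.00, 0.00)→(0.00, 15.00); distance from the point to it = 2.70 mm. The point is not inside any of the regions above, so it lies outside the cross-section (2.70 mm from the nearest boundary).

outside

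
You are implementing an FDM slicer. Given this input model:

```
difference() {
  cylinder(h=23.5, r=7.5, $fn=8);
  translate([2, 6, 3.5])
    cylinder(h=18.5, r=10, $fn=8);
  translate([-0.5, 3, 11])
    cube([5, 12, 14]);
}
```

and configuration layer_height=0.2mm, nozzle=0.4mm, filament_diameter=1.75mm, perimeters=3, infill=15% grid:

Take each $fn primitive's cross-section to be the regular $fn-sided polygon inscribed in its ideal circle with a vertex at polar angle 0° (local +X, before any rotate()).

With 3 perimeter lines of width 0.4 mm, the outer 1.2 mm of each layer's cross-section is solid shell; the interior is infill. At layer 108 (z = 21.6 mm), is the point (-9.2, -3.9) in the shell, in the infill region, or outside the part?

At z = 21.6 mm: the r=7.5 cylinder gives a regular 8-gon of circumradius 7.5 (constant along its height); the r=10 cylinder at (2, 6) gives a regular 8-gon of circumradius 10 (constant along its height); the cube at (-0.5, 3) is present — its section is the full 5×12 rectangle; Subtracting the remaining from the first: starting from the r=7.5 cylinder, the r=10 cylinder at (2, 6) partially overlaps it — only the 110.33 mm² overlap (of its 282.84 mm²) is removed, clipping the outline; the 5×12 cube at (-0.5, 3) misses the remaining region (no effect) — 1 connected region. Overall, the cross-section is a single solid region. The nearest boundary edge runs (-5.30, -5.30)→(-7.50, 0.00); distance from the point to it = 3.06 mm. The point is not inside any of the regions above, so it lies outside the cross-section (3.06 mm from the nearest boundary).

outside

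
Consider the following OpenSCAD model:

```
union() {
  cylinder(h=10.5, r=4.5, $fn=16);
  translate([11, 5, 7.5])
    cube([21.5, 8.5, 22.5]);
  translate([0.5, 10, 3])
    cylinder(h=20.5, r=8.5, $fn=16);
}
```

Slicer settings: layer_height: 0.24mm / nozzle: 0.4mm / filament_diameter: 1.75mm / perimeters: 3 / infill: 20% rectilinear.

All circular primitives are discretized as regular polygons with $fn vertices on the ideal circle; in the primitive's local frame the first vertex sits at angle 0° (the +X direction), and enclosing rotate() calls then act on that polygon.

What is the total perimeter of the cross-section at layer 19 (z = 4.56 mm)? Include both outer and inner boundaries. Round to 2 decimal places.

64.67 mm

At z = 4.56 mm: the cylinder: section is a regular 16-gon, circumradius r=4.5 (perimeter = 2·16·4.500·sin(180°/16) = 28.09 mm); the cube at (11, 5) is absent (z outside [7.5, 30]); the r=8.5 cylinder at (0.5, 10) contributes a regular 16-gon of circumradius 8.5 (perimeter = 2·16·8.500·sin(180°/16) = 53.06 mm); Merging all regions: the regions partially overlap (shared area 14.49 mm²), so the edge portions inside another operand are dropped and the merged outline is re-measured after clipping — boundary = 64.67 mm. Overall, the cross-section is a single solid region. Total boundary length (outer) = 64.67 mm.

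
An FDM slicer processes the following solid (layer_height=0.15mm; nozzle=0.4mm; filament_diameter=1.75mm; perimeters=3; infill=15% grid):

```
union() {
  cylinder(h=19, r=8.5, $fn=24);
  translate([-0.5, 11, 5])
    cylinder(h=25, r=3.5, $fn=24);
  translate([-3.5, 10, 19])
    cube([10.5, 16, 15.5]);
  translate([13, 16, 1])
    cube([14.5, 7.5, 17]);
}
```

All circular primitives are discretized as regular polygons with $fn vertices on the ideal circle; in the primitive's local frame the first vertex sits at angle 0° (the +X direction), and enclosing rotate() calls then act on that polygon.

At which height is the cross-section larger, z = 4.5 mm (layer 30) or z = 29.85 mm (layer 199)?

layer 30 (z = 4.5 mm)

Layer 30 (z = 4.5): the r=8.5 cylinder gives a regular 24-gon of circumradius 8.5 (constant along its height) (area = (24/2)·8.500²·sin(360°/24) = 224.40 mm²); the cylinder at (-0.5, 11) is absent (z outside [5, 30]); the cube at (-3.5, 10) is not intersected at this z (z outside [19, 34.5]); the 14.5×7.5 cube at (13, 16) contributes its full rectangle (area 108.75 mm²); Merging all regions: the 2 present regions are separate (no shared area or edge), so areas and boundary lengths simply add and each stays a separate island — area = 333.15 mm². So its area = 333.15 mm². Layer 199 (z = 29.85): the cylinder is absent (z outside [0, 19]); the r=3.5 cylinder at (-0.5, 11) contributes a regular 24-gon of circumradius 3.5 (area = (24/2)·3.500²·sin(360°/24) = 38.05 mm²); the 10.5×16 cube at (-3.5, 10) contributes its full rectangle (area 168.00 mm²); the cube at (13, 16) is not intersected at this z (z outside [1, 18]); Combining (union): the regions partially overlap — summed areas 206.05 mm² minus the doubly-counted overlap 24.88 mm² gives 181.16 mm² — area = 181.16 mm². So its area = 181.16 mm². Layer 30 is larger (333.15 vs 181.16 mm²).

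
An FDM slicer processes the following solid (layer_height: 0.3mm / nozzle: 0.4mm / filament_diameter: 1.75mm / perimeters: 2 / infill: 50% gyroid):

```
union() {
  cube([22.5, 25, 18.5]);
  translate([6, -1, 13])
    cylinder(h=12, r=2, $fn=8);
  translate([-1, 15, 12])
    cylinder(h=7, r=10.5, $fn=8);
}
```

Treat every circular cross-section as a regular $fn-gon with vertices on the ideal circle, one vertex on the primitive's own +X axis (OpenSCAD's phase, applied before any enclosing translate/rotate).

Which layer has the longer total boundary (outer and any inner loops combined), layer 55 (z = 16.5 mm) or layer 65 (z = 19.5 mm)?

layer 55 (z = 16.5 mm)

Layer 55 (z = 16.5): the cube is present — its section is the full 22.5×25 rectangle (perimeter 95.00 mm); the cylinder at (6, -1): section is a regular 8-gon, circumradius r=2 (perimeter = 2·8·2.000·sin(180°/8) = 12.25 mm); the r=10.5 cylinder at (-1, 15) contributes a regular 8-gon of circumradius 10.5 (perimeter = 2·8·10.500·sin(180°/8) = 64.29 mm); Combining (union): the regions partially overlap (shared area 137.39 mm²), so the edge portions inside another operand are dropped and the merged outline is re-measured after clipping — boundary = 114.36 mm. So its perimeter = 114.36 mm. Layer 65 (z = 19.5): the cube is not intersected at this z (z outside [0, 18.5]); the r=2 cylinder at (6, -1) contributes a regular 8-gon of circumradius 2 (perimeter = 2·8·2.000·sin(180°/8) = 12.25 mm); the cylinder at (-1, 15) is not intersected at this z (z outside [12, 19]); Taking the union: only the r=2 cylinder at (6, -1) is present, so the union is just that shape — boundary = 12.25 mm. So its perimeter = 12.25 mm. Layer 55 is larger (114.36 vs 12.25 mm).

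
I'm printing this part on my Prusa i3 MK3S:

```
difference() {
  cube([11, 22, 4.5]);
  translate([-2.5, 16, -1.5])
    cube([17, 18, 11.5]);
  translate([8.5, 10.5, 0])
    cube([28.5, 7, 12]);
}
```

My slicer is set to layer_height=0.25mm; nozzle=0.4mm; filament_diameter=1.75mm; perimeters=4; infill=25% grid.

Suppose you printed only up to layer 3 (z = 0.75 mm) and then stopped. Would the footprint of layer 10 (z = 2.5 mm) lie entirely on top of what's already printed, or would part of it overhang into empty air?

entirely on top

Compare the two slices. At z = 0.75: the 11×22 cube contributes its full rectangle (area 242.00 mm²); the 17×18 cube at (-2.5, 16) contributes its full rectangle (area 306.00 mm²); the cube at (8.5, 10.5) is present — its section is the full 28.5×7 rectangle (area 199.50 mm²); After the difference (first − rest): starting from the 11×22 cube (242.00 mm²), the 17×18 cube at (-2.5, 16) partially overlaps it — only the 66.00 mm² overlap (of its 306.00 mm²) is removed, clipping the outline; the 28.5×7 cube at (8.5, 10.5) partially overlaps it — only the 13.75 mm² overlap (of its 199.50 mm²) is removed, clipping the outline — area = 162.25 mm². At z = 2.5: the cube is present — its section is the full 11×22 rectangle (area 242.00 mm²); the cube at (-2.5, 16) is present — its section is the full 17×18 rectangle (area 306.00 mm²); the cube at (8.5, 10.5) (footprint 28.5×7) is included at this height (area 199.50 mm²); Subtracting the remaining from the first: starting from the 11×22 cube (242.00 mm²), the 17×18 cube at (-2.5, 16) partially overlaps it — only the 66.00 mm² overlap (of its 306.00 mm²) is removed, clipping the outline; the 28.5×7 cube at (8.5, 10.5) partially overlaps it — only the 13.75 mm² overlap (of its 199.50 mm²) is removed, clipping the outline — area = 162.25 mm². Checking containment: the cross-section at z = 2.5 is a subset of the cross-section at z = 0.75.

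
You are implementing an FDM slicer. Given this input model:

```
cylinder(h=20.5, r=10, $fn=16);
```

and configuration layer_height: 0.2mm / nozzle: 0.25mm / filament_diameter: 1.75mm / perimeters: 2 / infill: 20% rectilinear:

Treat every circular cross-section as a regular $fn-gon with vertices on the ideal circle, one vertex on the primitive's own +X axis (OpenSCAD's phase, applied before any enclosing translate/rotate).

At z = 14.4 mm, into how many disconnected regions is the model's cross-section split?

1

At z = 14.4 mm: the r=10 cylinder contributes a regular 16-gon of circumradius 10. The result has 1 disconnected region.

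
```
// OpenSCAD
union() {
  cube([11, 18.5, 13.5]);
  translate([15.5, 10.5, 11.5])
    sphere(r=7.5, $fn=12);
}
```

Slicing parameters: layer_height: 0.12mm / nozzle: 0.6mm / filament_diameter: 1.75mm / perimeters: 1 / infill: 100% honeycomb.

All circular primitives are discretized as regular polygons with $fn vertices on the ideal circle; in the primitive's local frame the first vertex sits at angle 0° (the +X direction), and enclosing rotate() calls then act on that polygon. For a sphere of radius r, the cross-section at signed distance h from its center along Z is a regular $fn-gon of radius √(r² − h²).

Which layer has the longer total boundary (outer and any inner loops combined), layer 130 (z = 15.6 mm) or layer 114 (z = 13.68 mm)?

Layer 130 (z = 15.6): the cube is absent (z outside [0, 13.5]); the r=7.5 sphere at (15.5, 10.5) contributes a regular 12-gon of circumradius √(7.5²−4.1²) = 6.280 (perimeter = 2·12·6.280·sin(180°/12) = 39.01 mm); Merging all regions: only the r=7.5 sphere at (15.5, 10.5) is present, so the union is just that shape — boundary = 39.01 mm. So its perimeter = 39.01 mm. Layer 114 (z = 13.68): the cube is not intersected at this z (z outside [0, 13.5]); the r=7.5 sphere at (15.5, 10.5) contributes a regular 12-gon of circumradius √(7.5²−2.18²) = 7.176 (perimeter = 2·12·7.176·sin(180°/12) = 44.58 mm); Merging all regions: only the r=7.5 sphere at (15.5, 10.5) is present, so the union is just that shape — boundary = 44.58 mm. So its perimeter = 44.58 mm. Layer 114 is larger (44.58 vs 39.01 mm).

layer 114 (z = 13.68 mm)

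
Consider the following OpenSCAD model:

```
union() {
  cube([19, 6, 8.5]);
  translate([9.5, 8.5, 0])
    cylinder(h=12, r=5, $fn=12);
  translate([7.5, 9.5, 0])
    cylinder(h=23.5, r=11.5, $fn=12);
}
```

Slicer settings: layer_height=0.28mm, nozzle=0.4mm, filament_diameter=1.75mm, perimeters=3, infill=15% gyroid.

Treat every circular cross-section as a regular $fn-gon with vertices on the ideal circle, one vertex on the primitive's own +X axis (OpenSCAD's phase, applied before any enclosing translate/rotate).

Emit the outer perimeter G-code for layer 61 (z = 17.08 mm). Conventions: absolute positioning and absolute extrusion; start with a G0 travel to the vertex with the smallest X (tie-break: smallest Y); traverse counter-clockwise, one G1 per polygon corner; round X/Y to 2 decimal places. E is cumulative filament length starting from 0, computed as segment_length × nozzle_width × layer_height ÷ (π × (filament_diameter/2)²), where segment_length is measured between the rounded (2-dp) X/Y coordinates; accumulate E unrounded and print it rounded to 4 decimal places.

G0 X-4.00 Y9.50 Z17.08
G1 X-2.46 Y3.75 E0.2772
G1 X1.75 Y-0.46 E0.5544
G1 X7.50 Y-2.00 E0.8316
G1 X13.25 Y-0.46 E1.1088
G1 X17.46 Y3.75 E1.3860
G1 X19.00 Y9.50 E1.6632
G1 X17.46 Y15.25 E1.9404
G1 X13.25 Y19.46 E2.2176
G1 X7.50 Y21.00 E2.4948
G1 X1.75 Y19.46 E2.7720
G1 X-2.46 Y15.25 E3.0492
G1 X-4.00 Y9.50 E3.3264

At z = 17.08 mm: the cube does not reach this height (z outside [0, 8.5]); the cylinder at (9.5, 8.5) is absent (z outside [0, 12]); the cylinder at (7.5, 9.5): section is a regular 12-gon, circumradius r=11.5; Combining (union): only the r=11.5 cylinder at (7.5, 9.5) is present, so the union is just that shape — 1 connected region. The outline is a single polygon with 12 vertices. Extrusion per mm of travel: 0.4 × 0.28 / (π × 0.875²) = 0.046564. Accumulating E over each segment gives final E = 3.3264.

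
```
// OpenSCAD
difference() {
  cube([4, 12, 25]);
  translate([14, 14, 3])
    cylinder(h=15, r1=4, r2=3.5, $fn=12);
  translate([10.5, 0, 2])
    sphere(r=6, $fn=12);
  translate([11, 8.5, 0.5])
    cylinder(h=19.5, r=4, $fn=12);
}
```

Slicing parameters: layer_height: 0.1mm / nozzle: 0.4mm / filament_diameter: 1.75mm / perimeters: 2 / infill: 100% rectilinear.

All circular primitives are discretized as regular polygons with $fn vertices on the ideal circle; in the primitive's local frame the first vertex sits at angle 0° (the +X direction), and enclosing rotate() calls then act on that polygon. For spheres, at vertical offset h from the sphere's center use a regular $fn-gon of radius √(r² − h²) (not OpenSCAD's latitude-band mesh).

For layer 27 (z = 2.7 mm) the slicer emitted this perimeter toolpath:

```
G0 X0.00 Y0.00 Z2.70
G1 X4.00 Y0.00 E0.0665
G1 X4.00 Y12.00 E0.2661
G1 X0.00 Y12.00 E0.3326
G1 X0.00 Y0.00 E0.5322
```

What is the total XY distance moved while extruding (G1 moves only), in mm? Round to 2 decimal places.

32.00 mm

Sum the Euclidean lengths of each G1 segment: total = 32.00 mm.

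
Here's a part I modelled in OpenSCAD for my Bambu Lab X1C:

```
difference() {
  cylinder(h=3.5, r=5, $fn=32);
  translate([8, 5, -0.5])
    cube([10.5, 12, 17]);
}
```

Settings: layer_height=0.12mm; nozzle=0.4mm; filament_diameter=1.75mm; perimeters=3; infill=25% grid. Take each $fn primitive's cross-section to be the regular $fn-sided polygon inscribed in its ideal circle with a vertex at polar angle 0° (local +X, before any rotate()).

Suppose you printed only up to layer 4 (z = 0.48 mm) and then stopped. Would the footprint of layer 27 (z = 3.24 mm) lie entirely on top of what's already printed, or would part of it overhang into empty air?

Compare the two slices. At z = 0.48: the cylinder: section is a regular 32-gon, circumradius r=5 (area = (32/2)·5.000²·sin(360°/32) = 78.04 mm²); the cube at (8, 5) (footprint 10.5×12) is included at this height (area 126.00 mm²); Subtracting the remaining from the first: starting from the r=5 cylinder (78.04 mm²), the 10.5×12 cube at (8, 5) misses the remaining region (no effect) — area = 78.04 mm². At z = 3.24: the r=5 cylinder gives a regular 32-gon of circumradius 5 (constant along its height) (area = (32/2)·5.000²·sin(360°/32) = 78.04 mm²); the cube at (8, 5) is present — its section is the full 10.5×12 rectangle (area 126.00 mm²); After the difference (first − rest): starting from the r=5 cylinder (78.04 mm²), the 10.5×12 cube at (8, 5) misses the remaining region (no effect) — area = 78.04 mm². Checking containment: the cross-section at z = 3.24 is a subset of the cross-section at z = 0.48.

entirely on top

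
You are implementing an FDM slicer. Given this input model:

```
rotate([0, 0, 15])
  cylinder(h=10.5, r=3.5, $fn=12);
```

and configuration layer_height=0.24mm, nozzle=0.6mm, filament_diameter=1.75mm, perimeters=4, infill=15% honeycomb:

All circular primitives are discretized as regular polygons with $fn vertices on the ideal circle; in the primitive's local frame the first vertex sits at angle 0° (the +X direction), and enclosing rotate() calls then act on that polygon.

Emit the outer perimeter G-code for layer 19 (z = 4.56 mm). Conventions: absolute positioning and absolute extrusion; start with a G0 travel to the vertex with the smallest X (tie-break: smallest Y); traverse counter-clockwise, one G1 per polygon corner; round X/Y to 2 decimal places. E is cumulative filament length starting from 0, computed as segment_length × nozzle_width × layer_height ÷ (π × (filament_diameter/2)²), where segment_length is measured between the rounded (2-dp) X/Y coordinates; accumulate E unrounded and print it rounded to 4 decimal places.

At z = 4.56 mm: the r=3.5 cylinder gives a regular 12-gon of circumradius 3.5 (constant along its height); (rotated 15° about Z; rotation is an isometry so areas/perimeters/island counts are preserved). The outline is a single polygon with 12 vertices. Extrusion per mm of travel: 0.6 × 0.24 / (π × 0.875²) = 0.059868. Accumulating E over each segment gives final E = 1.3008.

G0 X-3.38 Y-0.91 Z4.56
G1 X-2.47 Y-2.47 E0.1081
G1 X-0.91 Y-3.38 E0.2162
G1 X0.91 Y-3.38 E0.3252
G1 X2.47 Y-2.47 E0.4333
G1 X3.38 Y-0.91 E0.5415
G1 X3.38 Y0.91 E0.6504
G1 X2.47 Y2.47 E0.7585
G1 X0.91 Y3.38 E0.8667
G1 X-0.91 Y3.38 E0.9756
G1 X-2.47 Y2.47 E1.0837
G1 X-3.38 Y0.91 E1.1919
G1 X-3.38 Y-0.91 E1.3008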